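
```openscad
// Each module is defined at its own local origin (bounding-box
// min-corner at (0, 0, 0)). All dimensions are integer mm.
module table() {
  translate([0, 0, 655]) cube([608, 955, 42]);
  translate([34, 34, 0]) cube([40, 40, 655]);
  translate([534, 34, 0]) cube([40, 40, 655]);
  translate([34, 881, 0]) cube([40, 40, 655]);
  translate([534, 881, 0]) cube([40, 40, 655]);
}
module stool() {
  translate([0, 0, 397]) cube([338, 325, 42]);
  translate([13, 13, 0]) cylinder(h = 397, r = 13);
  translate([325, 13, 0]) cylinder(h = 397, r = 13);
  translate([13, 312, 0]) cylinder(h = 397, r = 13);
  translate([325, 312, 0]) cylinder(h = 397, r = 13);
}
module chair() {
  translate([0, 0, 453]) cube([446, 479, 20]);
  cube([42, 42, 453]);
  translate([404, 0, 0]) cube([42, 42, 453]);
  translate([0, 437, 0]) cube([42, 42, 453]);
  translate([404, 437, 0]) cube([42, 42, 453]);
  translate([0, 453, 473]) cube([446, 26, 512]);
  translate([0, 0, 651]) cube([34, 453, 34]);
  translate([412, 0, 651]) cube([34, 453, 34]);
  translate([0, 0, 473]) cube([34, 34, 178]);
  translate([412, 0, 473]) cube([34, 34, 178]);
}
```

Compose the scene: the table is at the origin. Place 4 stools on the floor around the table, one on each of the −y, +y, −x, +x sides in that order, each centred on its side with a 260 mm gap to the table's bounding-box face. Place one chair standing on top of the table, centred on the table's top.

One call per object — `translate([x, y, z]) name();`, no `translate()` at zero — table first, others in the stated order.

table();
translate([135, -585, 0]) stool();
translate([135, 1215, 0]) stool();
translate([-598, 315, 0]) stool();
translate([868, 315, 0]) stool();
translate([81, 238, 697]) chair();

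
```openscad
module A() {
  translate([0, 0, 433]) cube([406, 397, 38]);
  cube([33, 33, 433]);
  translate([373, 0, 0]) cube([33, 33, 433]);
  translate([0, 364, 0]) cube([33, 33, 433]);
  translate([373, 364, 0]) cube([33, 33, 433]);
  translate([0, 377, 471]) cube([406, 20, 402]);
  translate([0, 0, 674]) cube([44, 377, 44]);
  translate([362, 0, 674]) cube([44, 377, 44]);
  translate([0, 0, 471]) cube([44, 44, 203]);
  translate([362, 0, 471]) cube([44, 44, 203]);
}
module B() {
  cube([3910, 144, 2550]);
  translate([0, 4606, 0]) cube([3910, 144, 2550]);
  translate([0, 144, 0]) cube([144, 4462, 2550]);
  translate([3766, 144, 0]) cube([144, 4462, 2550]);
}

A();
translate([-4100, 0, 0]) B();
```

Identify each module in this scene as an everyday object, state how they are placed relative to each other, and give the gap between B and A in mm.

The house frame's nearest face is 190 mm from the chair's −x face.

A is a chair. B is a house frame. The house frame is on the floor beside the chair on its −x side. The gap between the house frame and the chair is 190 mm.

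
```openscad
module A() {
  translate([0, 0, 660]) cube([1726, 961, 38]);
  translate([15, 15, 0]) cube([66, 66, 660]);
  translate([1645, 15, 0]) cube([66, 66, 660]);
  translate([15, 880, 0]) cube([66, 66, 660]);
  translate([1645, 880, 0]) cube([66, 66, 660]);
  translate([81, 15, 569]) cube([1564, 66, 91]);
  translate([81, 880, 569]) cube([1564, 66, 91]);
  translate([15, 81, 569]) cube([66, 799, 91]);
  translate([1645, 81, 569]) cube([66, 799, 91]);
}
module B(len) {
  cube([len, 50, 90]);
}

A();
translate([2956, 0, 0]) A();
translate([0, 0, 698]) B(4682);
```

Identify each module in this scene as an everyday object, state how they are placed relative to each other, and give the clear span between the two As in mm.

Second table starts at x = 2956; first ends at x = 1726; clear span = 2956 − 1726 = 1230 mm.

A is a table. B is a beam. A beam spans the tops of two tables. The clear span between the two tables is 1230 mm.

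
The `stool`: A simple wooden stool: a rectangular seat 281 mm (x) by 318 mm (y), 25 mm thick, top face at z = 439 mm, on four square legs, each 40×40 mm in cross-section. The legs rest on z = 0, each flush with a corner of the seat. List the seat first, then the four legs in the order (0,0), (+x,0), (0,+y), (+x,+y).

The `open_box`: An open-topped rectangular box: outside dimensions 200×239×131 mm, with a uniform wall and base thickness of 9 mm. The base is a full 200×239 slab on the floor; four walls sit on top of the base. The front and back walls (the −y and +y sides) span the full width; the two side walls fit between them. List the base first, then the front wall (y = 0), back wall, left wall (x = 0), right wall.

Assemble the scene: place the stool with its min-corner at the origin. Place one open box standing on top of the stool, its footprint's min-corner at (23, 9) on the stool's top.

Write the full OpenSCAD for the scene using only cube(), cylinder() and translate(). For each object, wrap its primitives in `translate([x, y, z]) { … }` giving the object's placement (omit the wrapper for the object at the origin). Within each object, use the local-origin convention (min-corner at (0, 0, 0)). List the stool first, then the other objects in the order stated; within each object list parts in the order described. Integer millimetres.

translate([0, 0, 414]) cube([281, 318, 25]);
cube([40, 40, 414]);
translate([241, 0, 0]) cube([40, 40, 414]);
translate([0, 278, 0]) cube([40, 40, 414]);
translate([241, 278, 0]) cube([40, 40, 414]);
translate([23, 9, 439]) {
  cube([200, 239, 9]);
  translate([0, 0, 9]) cube([200, 9, 122]);
  translate([0, 230, 9]) cube([200, 9, 122]);
  translate([0, 9, 9]) cube([9, 221, 122]);
  translate([191, 9, 9]) cube([9, 221, 122]);
}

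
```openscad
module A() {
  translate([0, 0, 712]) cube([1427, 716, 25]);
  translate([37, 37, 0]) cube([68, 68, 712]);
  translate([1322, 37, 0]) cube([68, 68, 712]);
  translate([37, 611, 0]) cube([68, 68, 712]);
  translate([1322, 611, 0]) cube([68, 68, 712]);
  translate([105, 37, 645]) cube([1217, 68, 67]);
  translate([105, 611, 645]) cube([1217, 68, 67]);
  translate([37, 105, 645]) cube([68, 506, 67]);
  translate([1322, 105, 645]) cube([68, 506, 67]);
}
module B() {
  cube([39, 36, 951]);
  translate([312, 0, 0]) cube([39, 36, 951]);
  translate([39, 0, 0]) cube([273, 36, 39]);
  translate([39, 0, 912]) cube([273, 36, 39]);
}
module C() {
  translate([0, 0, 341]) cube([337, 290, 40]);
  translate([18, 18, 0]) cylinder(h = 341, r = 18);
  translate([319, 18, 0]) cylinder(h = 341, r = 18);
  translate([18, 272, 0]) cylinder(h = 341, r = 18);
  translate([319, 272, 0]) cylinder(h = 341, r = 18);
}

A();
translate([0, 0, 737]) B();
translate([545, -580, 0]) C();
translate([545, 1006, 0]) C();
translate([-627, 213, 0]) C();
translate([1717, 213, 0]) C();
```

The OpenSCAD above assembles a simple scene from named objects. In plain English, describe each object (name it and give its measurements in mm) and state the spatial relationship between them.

A is a table with a 1427×716 mm rectangular top, 25 mm thick, top surface at z = 737 mm, supported by four 68×68 mm square legs, each inset 37 mm from the nearest pair of top edges, running from the floor. Four apron rails, 68 mm thick and 67 mm tall, run between adjacent legs with their top edges flush with the underside of the top and their outer faces flush with the legs' outer faces.

B is a rectangular picture frame lying in the x–z plane (depth along y). The opening is 273 mm wide (x) by 873 mm tall (z), surrounded by a border 39 mm wide on all four sides. The frame is 36 mm deep and is made of two full-height vertical stiles with two horizontal rails fitted between them.

C is a four-legged stool. The seat is 337×290 mm, 40 mm thick, top at z = 381 mm. It stands on four round legs, each 36 mm in diameter, from z = 0 to the seat underside, each leg's axis is inset half a diameter from the nearest pair of seat edges (so the leg's bounding box is flush with the corner).

The picture frame is on top of the table. Four stools sit around the table at the −y, +y, −x, +x sides.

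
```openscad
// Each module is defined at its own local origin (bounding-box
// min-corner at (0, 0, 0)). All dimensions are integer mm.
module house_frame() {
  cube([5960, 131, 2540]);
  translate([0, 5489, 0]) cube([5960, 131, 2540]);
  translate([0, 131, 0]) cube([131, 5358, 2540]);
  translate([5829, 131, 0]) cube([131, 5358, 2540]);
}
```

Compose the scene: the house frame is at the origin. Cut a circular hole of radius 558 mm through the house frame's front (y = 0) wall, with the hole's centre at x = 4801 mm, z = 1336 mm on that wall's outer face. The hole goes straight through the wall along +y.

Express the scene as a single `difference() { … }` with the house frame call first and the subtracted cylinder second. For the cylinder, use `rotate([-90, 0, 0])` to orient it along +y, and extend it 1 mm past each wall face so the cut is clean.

difference() {
  house_frame();
  translate([4801, -1, 1336]) rotate([-90, 0, 0]) cylinder(h = 133, r = 558);
}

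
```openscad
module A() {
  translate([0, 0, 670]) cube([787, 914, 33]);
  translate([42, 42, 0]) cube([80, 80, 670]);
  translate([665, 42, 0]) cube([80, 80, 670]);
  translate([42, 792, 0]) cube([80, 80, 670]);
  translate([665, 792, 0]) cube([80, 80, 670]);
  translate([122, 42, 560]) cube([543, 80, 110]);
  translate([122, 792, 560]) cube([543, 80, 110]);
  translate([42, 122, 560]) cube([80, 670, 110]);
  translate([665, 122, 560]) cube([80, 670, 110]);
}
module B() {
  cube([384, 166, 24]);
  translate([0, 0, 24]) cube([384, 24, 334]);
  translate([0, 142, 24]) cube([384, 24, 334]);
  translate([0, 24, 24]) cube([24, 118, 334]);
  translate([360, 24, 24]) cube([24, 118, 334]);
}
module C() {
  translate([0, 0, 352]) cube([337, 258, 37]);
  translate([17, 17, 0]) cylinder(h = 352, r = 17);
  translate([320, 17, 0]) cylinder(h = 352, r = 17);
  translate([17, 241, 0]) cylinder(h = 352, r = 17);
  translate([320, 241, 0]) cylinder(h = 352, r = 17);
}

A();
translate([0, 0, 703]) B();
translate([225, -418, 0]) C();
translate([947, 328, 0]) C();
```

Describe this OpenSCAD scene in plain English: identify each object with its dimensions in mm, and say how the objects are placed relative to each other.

A is a table with a 787×914 mm rectangular top, 33 mm thick, top surface at z = 703 mm, supported by four 80×80 mm square legs, each inset 42 mm from the nearest pair of top edges, running from the floor. Four apron rails, 80 mm thick and 110 mm tall, run between adjacent legs with their top edges flush with the underside of the top and their outer faces flush with the legs' outer faces.

B is an open-topped rectangular box: outside dimensions 384×166×358 mm, with a uniform wall and base thickness of 24 mm. The base is a full 384×166 slab on the floor; four walls sit on top of the base. The front and back walls (the −y and +y sides) span the full width; the two side walls fit between them.

C is a four-legged stool. The seat is 337×258 mm, 37 mm thick, top at z = 389 mm. It stands on four round legs, each 34 mm in diameter, from z = 0 to the seat underside, each leg's axis is inset half a diameter from the nearest pair of seat edges (so the leg's bounding box is flush with the corner).

The open box is on top of the table. Two stools sit around the table at the −y, +x sides.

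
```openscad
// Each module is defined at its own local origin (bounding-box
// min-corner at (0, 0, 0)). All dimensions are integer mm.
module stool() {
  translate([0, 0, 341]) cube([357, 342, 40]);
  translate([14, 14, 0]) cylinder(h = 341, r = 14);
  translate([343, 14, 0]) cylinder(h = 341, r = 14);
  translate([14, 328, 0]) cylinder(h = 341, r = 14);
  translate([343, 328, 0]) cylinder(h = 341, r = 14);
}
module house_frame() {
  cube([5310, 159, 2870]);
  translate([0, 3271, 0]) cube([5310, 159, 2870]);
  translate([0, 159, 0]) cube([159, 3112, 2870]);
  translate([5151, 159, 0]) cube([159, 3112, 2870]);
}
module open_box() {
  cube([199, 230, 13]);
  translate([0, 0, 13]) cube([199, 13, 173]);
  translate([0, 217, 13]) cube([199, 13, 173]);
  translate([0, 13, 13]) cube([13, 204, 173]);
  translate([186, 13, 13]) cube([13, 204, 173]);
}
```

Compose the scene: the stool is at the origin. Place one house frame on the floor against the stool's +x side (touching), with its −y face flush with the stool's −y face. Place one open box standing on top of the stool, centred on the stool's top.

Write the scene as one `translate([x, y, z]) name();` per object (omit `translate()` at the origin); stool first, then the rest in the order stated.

stool();
translate([357, 0, 0]) house_frame();
translate([79, 56, 381]) open_box();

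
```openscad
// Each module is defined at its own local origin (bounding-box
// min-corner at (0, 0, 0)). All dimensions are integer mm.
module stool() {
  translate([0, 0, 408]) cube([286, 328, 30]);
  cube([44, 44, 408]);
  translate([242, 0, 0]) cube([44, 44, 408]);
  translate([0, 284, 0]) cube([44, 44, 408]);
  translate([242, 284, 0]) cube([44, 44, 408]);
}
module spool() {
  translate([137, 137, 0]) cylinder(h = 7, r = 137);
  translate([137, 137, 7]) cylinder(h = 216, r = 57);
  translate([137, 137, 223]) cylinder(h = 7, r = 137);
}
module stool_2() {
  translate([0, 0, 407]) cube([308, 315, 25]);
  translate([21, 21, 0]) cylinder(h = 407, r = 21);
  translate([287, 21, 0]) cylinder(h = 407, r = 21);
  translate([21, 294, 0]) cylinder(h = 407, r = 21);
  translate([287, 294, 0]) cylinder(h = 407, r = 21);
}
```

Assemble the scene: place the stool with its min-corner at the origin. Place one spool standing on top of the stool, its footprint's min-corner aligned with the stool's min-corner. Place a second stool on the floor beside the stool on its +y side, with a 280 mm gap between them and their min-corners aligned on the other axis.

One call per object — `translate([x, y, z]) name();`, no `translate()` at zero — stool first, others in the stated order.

stool();
translate([0, 0, 438]) spool();
translate([0, 608, 0]) stool_2();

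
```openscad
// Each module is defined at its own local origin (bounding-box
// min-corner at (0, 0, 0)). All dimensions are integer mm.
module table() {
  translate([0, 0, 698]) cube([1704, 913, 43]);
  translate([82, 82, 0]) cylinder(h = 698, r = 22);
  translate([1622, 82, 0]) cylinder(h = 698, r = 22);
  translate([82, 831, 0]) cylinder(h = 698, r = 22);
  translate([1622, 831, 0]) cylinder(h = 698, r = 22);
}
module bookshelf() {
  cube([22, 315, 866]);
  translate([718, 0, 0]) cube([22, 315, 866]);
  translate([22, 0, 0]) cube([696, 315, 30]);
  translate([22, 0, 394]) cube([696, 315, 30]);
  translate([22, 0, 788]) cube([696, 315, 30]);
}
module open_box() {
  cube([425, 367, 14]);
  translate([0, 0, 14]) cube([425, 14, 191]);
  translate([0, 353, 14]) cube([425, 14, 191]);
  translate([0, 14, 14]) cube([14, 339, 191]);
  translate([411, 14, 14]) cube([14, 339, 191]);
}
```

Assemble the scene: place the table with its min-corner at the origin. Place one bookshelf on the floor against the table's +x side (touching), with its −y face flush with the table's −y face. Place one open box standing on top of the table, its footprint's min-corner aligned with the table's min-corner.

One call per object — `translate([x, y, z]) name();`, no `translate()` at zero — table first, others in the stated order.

table();
translate([1704, 0, 0]) bookshelf();
translate([0, 0, 741]) open_box();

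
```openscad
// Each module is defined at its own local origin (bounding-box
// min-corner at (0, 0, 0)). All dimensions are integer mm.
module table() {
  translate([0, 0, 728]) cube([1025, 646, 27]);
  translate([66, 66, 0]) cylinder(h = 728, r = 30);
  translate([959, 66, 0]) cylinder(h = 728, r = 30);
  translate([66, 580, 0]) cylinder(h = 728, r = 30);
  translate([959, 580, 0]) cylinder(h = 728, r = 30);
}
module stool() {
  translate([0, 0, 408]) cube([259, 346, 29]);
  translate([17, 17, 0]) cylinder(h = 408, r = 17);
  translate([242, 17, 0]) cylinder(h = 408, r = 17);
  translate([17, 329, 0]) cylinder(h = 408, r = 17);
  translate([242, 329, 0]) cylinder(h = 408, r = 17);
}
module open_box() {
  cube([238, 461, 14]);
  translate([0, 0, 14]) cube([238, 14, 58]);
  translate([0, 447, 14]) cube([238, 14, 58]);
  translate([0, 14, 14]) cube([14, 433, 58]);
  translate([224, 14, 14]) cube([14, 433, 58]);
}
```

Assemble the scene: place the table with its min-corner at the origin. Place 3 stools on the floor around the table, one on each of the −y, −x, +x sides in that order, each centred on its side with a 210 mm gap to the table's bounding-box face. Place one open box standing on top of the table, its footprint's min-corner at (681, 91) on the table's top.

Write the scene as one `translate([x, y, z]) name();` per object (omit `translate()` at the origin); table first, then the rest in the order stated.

table();
translate([383, -556, 0]) stool();
translate([-469, 150, 0]) stool();
translate([1235, 150, 0]) stool();
translate([681, 91, 755]) open_box();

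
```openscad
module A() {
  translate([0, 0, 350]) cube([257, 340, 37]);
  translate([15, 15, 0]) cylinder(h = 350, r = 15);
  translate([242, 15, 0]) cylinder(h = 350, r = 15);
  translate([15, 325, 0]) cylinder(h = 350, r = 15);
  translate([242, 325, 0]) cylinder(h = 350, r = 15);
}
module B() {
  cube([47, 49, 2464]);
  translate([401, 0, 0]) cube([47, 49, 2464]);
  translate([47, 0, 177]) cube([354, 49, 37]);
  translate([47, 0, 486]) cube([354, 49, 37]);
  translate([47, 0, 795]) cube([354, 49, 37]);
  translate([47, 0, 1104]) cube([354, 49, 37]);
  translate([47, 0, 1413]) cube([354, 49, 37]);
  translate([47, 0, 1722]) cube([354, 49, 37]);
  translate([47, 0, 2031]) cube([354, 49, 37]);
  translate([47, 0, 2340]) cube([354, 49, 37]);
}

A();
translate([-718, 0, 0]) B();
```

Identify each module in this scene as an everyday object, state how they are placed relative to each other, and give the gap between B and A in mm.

A is a stool. B is a ladder. The ladder is on the floor beside the stool on its −x side. The gap between the ladder and the stool is 270 mm.

The ladder's nearest face is 270 mm from the stool's −x face.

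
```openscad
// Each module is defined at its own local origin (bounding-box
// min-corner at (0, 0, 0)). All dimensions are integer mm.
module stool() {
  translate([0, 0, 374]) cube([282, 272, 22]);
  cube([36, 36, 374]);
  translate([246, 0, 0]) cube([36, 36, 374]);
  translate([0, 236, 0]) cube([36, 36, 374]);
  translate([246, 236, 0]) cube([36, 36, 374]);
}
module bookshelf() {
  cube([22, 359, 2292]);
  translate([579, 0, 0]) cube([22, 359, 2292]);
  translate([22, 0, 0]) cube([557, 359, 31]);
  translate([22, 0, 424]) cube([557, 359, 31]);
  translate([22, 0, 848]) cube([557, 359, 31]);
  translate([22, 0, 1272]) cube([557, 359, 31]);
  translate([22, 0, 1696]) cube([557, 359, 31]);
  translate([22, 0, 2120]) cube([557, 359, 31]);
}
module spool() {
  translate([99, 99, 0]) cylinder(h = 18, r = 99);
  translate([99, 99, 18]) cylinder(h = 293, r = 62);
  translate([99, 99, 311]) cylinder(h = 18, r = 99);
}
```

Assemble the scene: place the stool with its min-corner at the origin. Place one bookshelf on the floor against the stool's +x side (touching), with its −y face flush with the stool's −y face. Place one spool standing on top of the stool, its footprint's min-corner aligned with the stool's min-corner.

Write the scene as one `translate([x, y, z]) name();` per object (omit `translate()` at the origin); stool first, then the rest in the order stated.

stool();
translate([282, 0, 0]) bookshelf();
translate([0, 0, 396]) spool();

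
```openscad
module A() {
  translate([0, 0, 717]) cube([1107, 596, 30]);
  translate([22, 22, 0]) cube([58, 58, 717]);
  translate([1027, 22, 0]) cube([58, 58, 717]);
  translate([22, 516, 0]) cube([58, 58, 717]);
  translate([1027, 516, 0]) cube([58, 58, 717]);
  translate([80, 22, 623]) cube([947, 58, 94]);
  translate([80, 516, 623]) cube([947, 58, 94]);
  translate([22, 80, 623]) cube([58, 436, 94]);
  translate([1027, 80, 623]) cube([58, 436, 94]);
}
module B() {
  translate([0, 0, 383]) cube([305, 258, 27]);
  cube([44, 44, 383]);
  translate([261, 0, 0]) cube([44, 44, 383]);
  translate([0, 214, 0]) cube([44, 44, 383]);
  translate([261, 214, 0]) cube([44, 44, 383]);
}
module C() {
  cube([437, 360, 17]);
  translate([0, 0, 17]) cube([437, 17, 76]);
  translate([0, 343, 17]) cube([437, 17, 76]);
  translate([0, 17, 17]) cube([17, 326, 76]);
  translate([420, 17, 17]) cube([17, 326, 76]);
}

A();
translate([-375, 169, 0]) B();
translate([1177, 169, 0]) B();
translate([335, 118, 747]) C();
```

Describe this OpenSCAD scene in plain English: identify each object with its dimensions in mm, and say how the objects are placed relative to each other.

A is a table with a 1107×596 mm rectangular top, 30 mm thick, top surface at z = 747 mm, supported by four 58×58 mm square legs, each inset 22 mm from the nearest pair of top edges, running from the floor. Four apron rails, 58 mm thick and 94 mm tall, run between adjacent legs with their top edges flush with the underside of the top and their outer faces flush with the legs' outer faces.

B is a four-legged stool. The seat is a 305×258×27 mm slab whose top surface is at z = 410 mm; four square legs, each 44×44 mm in cross-section, run from the floor (z = 0) to the underside of the seat, each flush with a corner of the seat.

C is an open storage box with external size 437×360×93 mm and wall thickness 17 mm (the base is also 17 mm thick). The base covers the whole footprint; the four walls stand on the base, with the y-facing walls full-width and the x-facing walls fitting between their inner faces.

Two stools sit around the table at the −x, +x sides. The open box is on top of the table, centred.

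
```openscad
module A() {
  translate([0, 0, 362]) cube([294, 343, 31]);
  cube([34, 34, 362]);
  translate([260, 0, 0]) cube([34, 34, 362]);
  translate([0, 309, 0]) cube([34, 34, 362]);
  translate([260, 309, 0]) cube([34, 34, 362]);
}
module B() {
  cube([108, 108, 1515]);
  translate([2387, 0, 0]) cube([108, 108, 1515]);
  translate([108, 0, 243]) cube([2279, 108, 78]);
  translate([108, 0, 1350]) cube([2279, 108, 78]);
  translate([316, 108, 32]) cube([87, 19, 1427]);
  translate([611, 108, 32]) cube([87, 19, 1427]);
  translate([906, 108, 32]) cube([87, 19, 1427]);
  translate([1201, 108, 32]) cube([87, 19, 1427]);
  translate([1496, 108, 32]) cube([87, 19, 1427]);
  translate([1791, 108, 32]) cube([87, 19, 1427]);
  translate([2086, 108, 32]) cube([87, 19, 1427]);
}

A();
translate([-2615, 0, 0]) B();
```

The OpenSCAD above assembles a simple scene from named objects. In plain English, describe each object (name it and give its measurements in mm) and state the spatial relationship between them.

A is a four-legged stool. The seat is a 294×343×31 mm slab whose top surface is at z = 393 mm; four square legs, each 34×34 mm in cross-section, run from the floor (z = 0) to the underside of the seat, each flush with a corner of the seat.

B is a fence section. Two 108×108 mm posts, 1515 mm tall, stand on the floor with a clear span of 2279 mm between their inner faces. Two horizontal rails of 108×78 mm section span the gap between the posts with their undersides at z = 243 mm and z = 1350 mm, flush with the posts' −y face. 7 pickets, each 87 mm wide, 19 mm thick and 1427 mm tall, are fixed to the +y face of the rails with their bottoms at z = 32 mm, evenly spaced across the span with equal gaps (rounded down to the nearest mm) at the −x end and between each pair — any rounding remainder accumulates at the +x end.

The fence section is on the floor beside the stool on its −x side.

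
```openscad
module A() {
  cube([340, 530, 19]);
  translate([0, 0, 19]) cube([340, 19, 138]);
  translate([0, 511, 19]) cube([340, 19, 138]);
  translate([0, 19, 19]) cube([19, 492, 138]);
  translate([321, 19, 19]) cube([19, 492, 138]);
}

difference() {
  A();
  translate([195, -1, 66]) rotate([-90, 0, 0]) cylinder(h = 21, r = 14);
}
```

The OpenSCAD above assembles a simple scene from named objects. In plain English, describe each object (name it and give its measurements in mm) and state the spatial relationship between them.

A is an open-topped rectangular box: outside dimensions 340×530×157 mm, with a uniform wall and base thickness of 19 mm. The base is a full 340×530 slab on the floor; four walls sit on top of the base. The front and back walls (the −y and +y sides) span the full width; the two side walls fit between them.

The open box has a circular hole of radius 14 mm through its front wall, centred at (x = 195, z = 66).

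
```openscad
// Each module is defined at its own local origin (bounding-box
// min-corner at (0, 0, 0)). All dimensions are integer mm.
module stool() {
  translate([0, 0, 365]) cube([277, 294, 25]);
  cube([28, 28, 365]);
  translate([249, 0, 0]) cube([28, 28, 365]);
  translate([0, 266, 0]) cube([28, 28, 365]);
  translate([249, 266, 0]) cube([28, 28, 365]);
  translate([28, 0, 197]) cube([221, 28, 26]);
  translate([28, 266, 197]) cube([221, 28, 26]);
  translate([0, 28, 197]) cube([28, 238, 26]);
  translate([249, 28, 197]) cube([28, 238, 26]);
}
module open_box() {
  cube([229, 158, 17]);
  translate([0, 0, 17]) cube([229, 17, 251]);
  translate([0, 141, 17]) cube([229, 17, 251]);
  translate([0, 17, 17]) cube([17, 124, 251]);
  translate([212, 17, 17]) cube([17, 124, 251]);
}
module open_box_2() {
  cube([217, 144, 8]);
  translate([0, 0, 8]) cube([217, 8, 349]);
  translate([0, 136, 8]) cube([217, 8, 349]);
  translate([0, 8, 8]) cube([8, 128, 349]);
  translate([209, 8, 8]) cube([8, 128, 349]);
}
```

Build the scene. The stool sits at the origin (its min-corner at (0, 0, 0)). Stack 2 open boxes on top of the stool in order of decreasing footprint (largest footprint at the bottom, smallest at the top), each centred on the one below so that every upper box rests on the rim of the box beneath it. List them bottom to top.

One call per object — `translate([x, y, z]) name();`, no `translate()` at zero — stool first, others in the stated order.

stool();
translate([24, 68, 390]) open_box();
translate([30, 75, 658]) open_box_2();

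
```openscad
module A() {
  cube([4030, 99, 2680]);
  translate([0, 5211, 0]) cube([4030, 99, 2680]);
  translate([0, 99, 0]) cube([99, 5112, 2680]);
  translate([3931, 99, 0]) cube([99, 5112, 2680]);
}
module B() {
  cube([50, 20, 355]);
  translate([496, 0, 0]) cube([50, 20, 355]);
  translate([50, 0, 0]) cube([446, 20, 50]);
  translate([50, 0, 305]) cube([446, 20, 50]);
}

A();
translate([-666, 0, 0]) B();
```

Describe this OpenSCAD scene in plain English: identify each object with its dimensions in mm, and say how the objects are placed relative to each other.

A is the wall frame of a small rectangular building: four walls, each 2680 mm tall and 99 mm thick, enclosing a footprint 4030 mm (x) by 5310 mm (y) outside-to-outside, with no floor or roof. The front and back walls (the −y and +y sides) span the full width; the two side walls fit between them.

B is a rectangular picture frame lying in the x–z plane (depth along y). The opening is 446 mm wide (x) by 255 mm tall (z), surrounded by a border 50 mm wide on all four sides. The frame is 20 mm deep and is made of two full-height vertical stiles with two horizontal rails fitted between them.

The picture frame is on the floor beside the house frame on its −x side.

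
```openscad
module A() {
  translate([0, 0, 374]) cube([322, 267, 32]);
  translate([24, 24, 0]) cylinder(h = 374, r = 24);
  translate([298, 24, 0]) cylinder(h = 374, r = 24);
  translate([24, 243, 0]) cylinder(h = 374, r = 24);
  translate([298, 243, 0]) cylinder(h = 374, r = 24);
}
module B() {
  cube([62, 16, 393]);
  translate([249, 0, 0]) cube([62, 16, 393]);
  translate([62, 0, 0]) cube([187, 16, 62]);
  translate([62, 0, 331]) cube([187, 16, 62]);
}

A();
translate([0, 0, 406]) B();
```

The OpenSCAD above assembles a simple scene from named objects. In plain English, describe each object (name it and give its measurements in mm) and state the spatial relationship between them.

A is a four-legged stool. The seat is a 322×267×32 mm slab whose top surface is at z = 406 mm; four round legs, each 48 mm in diameter, run from the floor (z = 0) to the underside of the seat, each leg's axis is inset half a diameter from the nearest pair of seat edges (so the leg's bounding box is flush with the corner).

B is a rectangular picture frame lying in the x–z plane (depth along y). The opening is 187 mm wide (x) by 269 mm tall (z), surrounded by a border 62 mm wide on all four sides. The frame is 16 mm deep and is made of two full-height vertical stiles with two horizontal rails fitted between them.

The picture frame is on top of the stool.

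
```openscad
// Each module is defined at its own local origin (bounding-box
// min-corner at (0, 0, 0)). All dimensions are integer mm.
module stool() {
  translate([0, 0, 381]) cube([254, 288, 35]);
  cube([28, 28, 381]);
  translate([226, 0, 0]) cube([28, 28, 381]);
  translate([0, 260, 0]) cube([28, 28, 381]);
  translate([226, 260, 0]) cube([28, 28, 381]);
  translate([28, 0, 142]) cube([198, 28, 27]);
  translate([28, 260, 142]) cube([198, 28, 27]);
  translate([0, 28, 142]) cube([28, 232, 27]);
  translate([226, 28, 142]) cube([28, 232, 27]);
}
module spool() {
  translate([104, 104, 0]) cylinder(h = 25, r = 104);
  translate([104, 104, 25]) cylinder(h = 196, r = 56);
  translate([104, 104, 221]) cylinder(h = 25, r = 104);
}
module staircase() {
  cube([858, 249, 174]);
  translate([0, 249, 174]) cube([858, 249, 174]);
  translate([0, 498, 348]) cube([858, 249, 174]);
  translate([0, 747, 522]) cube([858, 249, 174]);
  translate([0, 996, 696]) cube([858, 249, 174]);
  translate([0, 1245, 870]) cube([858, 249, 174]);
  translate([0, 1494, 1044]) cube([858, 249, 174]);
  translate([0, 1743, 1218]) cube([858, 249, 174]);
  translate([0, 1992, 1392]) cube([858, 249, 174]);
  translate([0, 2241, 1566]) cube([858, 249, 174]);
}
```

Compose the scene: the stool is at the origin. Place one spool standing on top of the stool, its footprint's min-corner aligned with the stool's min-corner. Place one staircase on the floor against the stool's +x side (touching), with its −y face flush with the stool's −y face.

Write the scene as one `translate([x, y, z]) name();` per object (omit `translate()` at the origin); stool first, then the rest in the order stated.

stool();
translate([0, 0, 416]) spool();
translate([254, 0, 0]) staircase();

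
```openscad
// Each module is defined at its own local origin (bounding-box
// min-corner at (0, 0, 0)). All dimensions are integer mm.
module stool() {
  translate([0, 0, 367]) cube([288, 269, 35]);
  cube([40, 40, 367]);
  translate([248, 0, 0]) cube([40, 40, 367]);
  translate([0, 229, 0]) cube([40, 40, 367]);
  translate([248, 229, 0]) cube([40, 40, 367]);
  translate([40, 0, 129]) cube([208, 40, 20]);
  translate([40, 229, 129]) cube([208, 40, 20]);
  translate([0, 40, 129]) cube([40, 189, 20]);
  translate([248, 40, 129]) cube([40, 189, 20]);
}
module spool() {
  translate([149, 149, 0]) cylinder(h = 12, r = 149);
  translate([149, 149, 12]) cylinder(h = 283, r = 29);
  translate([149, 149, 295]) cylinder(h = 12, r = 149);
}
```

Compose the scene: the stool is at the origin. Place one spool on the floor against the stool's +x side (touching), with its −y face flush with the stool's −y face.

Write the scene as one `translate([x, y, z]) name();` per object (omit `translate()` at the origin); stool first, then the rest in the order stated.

stool();
translate([288, 0, 0]) spool();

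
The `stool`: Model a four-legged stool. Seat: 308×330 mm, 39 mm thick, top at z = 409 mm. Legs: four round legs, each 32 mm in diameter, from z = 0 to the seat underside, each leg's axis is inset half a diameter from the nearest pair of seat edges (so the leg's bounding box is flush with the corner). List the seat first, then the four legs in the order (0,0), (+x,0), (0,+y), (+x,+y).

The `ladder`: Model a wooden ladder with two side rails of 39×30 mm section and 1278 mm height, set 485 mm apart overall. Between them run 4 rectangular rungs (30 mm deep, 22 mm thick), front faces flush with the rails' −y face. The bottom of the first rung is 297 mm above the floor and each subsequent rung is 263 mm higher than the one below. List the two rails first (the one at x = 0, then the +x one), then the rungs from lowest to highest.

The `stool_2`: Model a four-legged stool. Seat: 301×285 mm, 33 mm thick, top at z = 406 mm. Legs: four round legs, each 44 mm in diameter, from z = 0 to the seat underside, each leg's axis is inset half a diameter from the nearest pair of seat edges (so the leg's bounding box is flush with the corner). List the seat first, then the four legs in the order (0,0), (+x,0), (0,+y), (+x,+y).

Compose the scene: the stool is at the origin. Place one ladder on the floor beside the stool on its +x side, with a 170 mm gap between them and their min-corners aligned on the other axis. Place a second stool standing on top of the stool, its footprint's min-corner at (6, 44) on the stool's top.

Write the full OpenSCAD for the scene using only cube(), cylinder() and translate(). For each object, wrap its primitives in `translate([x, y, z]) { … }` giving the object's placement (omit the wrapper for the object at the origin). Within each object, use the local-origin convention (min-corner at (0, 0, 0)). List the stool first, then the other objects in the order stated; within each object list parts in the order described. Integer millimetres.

translate([0, 0, 370]) cube([308, 330, 39]);
translate([16, 16, 0]) cylinder(h = 370, r = 16);
translate([292, 16, 0]) cylinder(h = 370, r = 16);
translate([16, 314, 0]) cylinder(h = 370, r = 16);
translate([292, 314, 0]) cylinder(h = 370, r = 16);
translate([478, 0, 0]) {
  cube([39, 30, 1278]);
  translate([446, 0, 0]) cube([39, 30, 1278]);
  translate([39, 0, 297]) cube([407, 30, 22]);
  translate([39, 0, 560]) cube([407, 30, 22]);
  translate([39, 0, 823]) cube([407, 30, 22]);
  translate([39, 0, 1086]) cube([407, 30, 22]);
}
translate([6, 44, 409]) {
  translate([0, 0, 373]) cube([301, 285, 33]);
  translate([22, 22, 0]) cylinder(h = 373, r = 22);
  translate([279, 22, 0]) cylinder(h = 373, r = 22);
  translate([22, 263, 0]) cylinder(h = 373, r = 22);
  translate([279, 263, 0]) cylinder(h = 373, r = 22);
}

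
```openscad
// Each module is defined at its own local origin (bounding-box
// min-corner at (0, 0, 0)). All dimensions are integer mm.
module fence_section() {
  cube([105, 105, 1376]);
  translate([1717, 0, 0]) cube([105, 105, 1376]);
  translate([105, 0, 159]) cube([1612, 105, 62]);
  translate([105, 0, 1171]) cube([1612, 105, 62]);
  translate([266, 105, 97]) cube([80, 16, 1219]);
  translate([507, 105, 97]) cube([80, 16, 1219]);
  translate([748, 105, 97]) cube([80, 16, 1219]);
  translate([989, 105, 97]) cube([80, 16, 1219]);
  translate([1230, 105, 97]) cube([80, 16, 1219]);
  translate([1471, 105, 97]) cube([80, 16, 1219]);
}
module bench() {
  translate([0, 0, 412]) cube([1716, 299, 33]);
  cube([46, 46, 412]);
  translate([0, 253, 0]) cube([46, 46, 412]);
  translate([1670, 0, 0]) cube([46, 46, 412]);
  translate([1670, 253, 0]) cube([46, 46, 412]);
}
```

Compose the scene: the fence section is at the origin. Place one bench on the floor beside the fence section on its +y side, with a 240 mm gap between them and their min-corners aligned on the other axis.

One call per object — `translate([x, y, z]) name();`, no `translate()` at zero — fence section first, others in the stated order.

fence_section();
translate([0, 361, 0]) bench();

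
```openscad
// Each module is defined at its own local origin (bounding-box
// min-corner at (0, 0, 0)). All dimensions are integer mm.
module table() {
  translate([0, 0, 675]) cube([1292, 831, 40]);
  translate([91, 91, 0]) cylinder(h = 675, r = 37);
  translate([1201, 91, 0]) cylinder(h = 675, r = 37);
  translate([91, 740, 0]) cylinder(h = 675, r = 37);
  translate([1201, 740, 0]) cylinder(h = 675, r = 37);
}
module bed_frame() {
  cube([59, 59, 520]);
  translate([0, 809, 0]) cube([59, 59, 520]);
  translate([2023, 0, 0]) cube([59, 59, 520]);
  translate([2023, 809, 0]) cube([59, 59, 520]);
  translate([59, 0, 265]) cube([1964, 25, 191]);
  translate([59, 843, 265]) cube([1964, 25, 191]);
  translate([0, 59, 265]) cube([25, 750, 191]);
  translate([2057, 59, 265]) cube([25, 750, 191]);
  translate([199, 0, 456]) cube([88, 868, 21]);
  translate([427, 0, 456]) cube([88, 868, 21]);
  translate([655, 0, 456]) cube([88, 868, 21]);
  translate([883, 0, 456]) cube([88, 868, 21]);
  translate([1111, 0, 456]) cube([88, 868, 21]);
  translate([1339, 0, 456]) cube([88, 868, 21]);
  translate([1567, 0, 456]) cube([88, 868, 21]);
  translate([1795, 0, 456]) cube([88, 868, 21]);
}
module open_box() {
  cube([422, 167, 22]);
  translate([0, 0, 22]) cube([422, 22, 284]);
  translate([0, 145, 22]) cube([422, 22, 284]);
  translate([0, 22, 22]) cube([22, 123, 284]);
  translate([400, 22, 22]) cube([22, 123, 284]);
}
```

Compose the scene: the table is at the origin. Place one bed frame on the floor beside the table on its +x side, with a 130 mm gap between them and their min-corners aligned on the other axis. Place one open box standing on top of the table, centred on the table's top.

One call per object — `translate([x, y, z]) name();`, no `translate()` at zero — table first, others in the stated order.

table();
translate([1422, 0, 0]) bed_frame();
translate([435, 332, 715]) open_box();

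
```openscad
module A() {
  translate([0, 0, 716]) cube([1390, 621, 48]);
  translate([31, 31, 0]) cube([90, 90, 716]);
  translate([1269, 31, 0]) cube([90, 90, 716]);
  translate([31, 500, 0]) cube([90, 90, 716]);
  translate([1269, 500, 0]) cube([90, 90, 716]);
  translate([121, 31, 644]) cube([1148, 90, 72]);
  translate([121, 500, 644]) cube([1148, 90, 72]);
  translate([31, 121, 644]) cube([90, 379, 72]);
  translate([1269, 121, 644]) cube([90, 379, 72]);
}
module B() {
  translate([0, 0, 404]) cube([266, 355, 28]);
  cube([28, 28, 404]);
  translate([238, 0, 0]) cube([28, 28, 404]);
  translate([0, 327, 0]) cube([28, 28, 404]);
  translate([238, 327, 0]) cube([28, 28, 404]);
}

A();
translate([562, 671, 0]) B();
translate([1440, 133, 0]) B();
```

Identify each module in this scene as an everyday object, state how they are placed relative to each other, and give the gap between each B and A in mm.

A is a table. B is a stool. Two stools sit around the table at the +y, +x sides. The gap between each stool and the table is 50 mm.

Each stool's nearest face is 50 mm from the table's bounding box.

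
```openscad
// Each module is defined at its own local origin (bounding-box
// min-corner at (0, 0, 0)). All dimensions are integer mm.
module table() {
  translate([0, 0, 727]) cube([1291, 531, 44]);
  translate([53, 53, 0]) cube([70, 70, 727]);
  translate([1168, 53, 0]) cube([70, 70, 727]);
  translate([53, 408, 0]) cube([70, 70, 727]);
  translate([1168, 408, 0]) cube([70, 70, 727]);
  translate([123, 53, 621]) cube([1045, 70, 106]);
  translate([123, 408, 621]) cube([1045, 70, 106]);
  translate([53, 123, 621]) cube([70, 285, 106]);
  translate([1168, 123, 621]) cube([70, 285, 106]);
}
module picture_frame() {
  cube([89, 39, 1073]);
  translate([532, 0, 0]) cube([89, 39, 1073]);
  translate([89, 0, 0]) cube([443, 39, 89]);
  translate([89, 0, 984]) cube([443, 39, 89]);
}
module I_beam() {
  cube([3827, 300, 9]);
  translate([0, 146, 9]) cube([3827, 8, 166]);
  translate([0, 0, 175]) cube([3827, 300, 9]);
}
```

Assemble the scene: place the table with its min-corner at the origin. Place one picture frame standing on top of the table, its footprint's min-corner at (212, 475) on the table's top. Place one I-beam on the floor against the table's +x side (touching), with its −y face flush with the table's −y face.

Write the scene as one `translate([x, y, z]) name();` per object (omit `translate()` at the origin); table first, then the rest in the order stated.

table();
translate([212, 475, 771]) picture_frame();
translate([1291, 0, 0]) I_beam();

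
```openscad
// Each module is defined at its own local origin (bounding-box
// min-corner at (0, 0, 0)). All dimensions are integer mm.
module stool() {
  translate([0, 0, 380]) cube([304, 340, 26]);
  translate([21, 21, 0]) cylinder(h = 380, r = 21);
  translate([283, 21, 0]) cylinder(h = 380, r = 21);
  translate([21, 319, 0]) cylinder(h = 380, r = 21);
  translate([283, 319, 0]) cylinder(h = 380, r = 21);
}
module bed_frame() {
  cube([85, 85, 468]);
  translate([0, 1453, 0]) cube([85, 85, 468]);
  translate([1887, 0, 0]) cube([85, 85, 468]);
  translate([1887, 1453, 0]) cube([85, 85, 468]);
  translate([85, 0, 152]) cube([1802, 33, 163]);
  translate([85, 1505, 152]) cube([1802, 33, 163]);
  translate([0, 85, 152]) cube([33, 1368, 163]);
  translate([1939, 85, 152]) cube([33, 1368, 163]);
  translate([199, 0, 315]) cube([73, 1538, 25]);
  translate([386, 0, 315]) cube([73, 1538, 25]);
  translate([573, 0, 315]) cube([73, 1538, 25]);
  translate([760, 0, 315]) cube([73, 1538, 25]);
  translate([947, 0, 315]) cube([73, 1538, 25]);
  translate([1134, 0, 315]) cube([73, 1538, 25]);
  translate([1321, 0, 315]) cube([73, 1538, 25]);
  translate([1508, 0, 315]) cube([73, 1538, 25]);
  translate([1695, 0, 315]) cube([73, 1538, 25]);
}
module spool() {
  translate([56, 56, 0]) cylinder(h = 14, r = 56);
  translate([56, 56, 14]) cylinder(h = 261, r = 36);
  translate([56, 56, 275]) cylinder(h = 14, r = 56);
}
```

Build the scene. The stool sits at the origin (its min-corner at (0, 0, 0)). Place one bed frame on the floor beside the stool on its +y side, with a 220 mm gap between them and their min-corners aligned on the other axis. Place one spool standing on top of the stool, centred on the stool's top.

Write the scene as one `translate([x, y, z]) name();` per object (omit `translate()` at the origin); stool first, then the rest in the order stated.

stool();
translate([0, 560, 0]) bed_frame();
translate([96, 114, 406]) spool();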